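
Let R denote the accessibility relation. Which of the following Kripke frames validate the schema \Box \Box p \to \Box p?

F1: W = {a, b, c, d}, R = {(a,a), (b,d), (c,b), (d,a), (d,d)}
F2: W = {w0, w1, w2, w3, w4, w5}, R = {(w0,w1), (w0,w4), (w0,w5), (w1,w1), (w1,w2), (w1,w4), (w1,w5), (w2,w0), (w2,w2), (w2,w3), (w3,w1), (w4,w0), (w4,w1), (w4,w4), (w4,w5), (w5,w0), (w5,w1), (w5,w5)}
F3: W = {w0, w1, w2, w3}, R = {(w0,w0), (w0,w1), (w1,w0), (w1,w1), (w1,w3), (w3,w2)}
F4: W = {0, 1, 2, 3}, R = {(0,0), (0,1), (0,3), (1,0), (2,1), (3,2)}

Frame correspondent (Sahlqvist): \forall x \forall y (Rxy \to \exists z (Rxz \wedge Rzy)) — i.e. density.
F1: fails — Rcb but no z with Rcz and Rzb.
F2: ✓.
F3: fails — Rw3w2 but no z with Rw3z and Rzw2.
F4: fails — R32 but no z with R3z and Rz2.
Valid on: F2.

F2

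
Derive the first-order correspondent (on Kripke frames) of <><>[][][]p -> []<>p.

forall x forall y forall z ((x R^2 y & xRz) -> exists w (y R^3 w & zRw))

This is a Sahlqvist (Geach-type) schema ◇^2□^3p → □^1◇^1p.
Minimal-valuation argument: fix x; take any y with xR^2y and any z with xR^1z. Set V(p) to the set of worlds R-reachable from y in exactly 3 steps. Then □^3p holds at y, so the antecedent holds at x; validity forces ◇^1p at z, giving a w with zR^1w and yR^3w.
First-order correspondent: forall x forall y forall z ((x R^2 y & xRz) -> exists w (y R^3 w & zRw)).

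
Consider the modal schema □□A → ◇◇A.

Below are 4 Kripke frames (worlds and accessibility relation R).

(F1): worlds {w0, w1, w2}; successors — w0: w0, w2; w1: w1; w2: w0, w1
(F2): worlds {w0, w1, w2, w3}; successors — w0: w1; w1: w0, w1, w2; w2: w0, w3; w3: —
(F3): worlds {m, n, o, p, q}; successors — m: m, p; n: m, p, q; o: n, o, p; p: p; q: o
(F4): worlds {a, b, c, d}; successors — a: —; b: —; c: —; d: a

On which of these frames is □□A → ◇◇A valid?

(F1), (F3)

This is the axiom for a generalized confluence (Geach) condition; its first-order frame correspondent is ∀x ∃w (xR²w ∧ xR²w).
(F1): ✓.
(F2): fails — at w3 but no w with w3R²w and w3R²w.
(F3): ✓.
(F4): fails — at a but no w with aR²w and aR²w.
Valid on: (F1), (F3).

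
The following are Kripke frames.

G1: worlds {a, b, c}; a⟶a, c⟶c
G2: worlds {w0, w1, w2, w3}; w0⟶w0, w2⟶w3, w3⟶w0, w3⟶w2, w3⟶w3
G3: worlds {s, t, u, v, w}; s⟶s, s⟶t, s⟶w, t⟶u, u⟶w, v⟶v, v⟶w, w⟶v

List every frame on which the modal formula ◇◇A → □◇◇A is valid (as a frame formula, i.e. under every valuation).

Frame correspondent (Sahlqvist): ∀x ∀y ∀z ((xR²y ∧ xRz) → ∃w (y = w ∧ zR²w)) — i.e. a generalized confluence (Geach) condition.
G1: satisfies the condition.
G2: fails — w3R²w2, w3Rw0 but no w with w2=w and w0R²w.
G3: fails — sR²s, sRt but no w* with s=w* and tR²w*.
Valid on: G1.

G1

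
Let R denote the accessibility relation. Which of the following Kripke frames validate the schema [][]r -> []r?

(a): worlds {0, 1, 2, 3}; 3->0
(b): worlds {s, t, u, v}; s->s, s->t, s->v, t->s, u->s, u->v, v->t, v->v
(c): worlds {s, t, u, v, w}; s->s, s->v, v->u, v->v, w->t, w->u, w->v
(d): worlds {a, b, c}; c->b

This is the axiom for density; its first-order frame correspondent is forall x forall y (Rxy -> exists z (Rxz & Rzy)).
(a): fails — R30 but no z with R3z and Rz0.
(b): ✓.
(c): fails — Rwt but no z with Rwz and Rzt.
(d): fails — Rcb but no z with Rcz and Rzb.

(b)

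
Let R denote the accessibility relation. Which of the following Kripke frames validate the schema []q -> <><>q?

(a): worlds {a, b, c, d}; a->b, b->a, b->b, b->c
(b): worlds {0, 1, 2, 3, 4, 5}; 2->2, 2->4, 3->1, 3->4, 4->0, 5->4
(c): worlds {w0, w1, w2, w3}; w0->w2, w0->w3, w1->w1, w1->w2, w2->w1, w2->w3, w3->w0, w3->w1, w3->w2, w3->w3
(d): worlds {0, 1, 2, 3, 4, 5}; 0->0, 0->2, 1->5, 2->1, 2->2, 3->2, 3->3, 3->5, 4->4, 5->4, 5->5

(c), (d)

This is the axiom for a generalized confluence (Geach) condition; its first-order frame correspondent is forall x exists w (xRw & x R^2 w).
(a): fails — at c but no w with cRw and cR²w.
(b): fails — at 0 but no w with 0Rw and 0R²w.
(c): ✓.
(d): ✓.
Valid on: (c), (d).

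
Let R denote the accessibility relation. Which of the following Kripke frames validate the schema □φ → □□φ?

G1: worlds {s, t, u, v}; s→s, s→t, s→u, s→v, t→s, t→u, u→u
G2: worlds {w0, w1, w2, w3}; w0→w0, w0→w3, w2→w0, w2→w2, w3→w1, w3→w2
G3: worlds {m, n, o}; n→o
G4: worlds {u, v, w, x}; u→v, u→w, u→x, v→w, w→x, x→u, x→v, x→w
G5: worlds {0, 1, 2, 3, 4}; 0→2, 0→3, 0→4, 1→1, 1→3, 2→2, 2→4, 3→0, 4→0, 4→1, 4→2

Frame correspondent (Sahlqvist): ∀x ∀y ∀z (Rxy ∧ Ryz → Rxz) — i.e. transitivity.
G1: fails — Rts and Rsv but not Rtv.
G2: fails — Rw3w2 and Rw2w0 but not Rw3w0.
G3: satisfies the condition.
G4: fails — Rxw and Rwx but not Rxx.
G5: fails — R04 and R40 but not R00.

G3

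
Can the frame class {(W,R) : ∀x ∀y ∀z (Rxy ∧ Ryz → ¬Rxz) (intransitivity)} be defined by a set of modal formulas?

Modal frame validity is preserved under surjective bounded morphisms.
The 7-cycle (worlds a,b,c,d,e,f,g with a→b→c→d→e→f→g→a) is intransitive. Mapping every world to a single reflexive point • is a surjective bounded morphism; the reflexive point is not intransitive (R••∧R•• but R••).
So no modal formula (or set of formulas) defines exactly the intransitive frames.

No — not modally definable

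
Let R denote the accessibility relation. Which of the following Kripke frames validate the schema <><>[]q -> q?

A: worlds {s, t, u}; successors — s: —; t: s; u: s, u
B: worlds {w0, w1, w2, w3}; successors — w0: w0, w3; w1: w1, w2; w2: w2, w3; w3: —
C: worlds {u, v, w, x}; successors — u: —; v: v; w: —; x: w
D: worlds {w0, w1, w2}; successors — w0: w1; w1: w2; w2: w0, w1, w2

The schema corresponds to a generalized confluence (Geach) condition: forall x forall y (x R^2 y -> exists w (yRw & x = w)).
A: fails — uR²s but no w with sRw and u=w.
B: fails — w0R²w3 but no w with w3Rw and w0=w.
C: ✓.
D: fails — w1R²w1 but no w with w1Rw and w1=w.
Valid on: C.

C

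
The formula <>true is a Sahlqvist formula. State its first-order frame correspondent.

◇⊤ holds at w iff w has a successor, so frame-validity of ◇⊤ is exactly seriality. Equivalently via □ψ → ◇ψ:
Suppose □ψ→◇ψ is valid. At any x set V(ψ)=W. Then □ψ at x, so ◇ψ at x, so x has a successor.
Conversely, on a frame with seriality the schema holds at every world under every valuation.
Frame condition: forall x exists y Rxy.

seriality: forall x exists y Rxy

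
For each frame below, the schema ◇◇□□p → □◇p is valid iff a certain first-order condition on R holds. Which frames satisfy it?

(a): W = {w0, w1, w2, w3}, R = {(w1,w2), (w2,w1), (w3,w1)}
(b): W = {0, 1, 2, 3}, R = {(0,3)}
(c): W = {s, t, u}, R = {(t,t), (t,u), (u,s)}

(a), (b)

This is the axiom for a generalized confluence (Geach) condition; its first-order frame correspondent is ∀x ∀y ∀z ((xR²y ∧ xRz) → ∃w (yR²w ∧ zRw)).
(a): ✓.
(b): ✓.
(c): fails — tR²s, tRt but no w with sR²w and tRw.
Valid on: (a), (b).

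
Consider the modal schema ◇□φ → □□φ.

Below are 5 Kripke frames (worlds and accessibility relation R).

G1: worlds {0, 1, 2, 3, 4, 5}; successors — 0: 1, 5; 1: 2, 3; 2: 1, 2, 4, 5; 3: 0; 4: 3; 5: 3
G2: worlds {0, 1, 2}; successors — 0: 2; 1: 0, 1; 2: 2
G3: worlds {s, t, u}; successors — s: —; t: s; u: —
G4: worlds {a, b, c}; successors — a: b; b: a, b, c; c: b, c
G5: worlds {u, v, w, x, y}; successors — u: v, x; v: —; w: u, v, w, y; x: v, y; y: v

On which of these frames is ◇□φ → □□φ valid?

This is the axiom for a generalized confluence (Geach) condition; its first-order frame correspondent is ∀x ∀y ∀z ((xRy ∧ xR²z) → ∃w (yRw ∧ z = w)).
G1: fails — 0R5, 0R²2 but no w with 5Rw and 2=w.
G2: fails — 1R0, 1R²0 but no w with 0Rw and 0=w.
G3: condition met.
G4: fails — bRa, bR²a but no w with aRw and a=w.
G5: fails — uRv, uR²v but no t with vRt and v=t.

G3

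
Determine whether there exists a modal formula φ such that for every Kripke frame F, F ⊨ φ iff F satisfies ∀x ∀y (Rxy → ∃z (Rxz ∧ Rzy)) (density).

Yes: it is density, defined by the C4 schema □□p → □p.

Yes — defined by □□p → □p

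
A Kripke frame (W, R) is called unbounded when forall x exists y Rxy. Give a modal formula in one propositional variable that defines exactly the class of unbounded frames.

□s → ◇s

The condition is seriality. The D schema □s → ◇s defines it.
Suppose □s→◇s is valid. At any x set V(s)=W. Then □s at x, so ◇s at x, so x has a successor.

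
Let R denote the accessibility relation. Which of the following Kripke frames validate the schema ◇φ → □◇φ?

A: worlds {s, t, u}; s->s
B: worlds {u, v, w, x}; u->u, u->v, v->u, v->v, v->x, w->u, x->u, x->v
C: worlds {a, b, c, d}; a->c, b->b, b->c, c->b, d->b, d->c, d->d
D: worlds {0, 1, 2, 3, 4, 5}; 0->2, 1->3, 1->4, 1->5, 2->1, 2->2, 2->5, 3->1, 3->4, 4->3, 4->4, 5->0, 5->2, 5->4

The schema corresponds to the Euclidean property: ∀x ∀y ∀z (Rxy ∧ Rxz → Ryz).
A: holds.
B: fails — Rvu and Rvx but not Rux.
C: fails — Rac and Rac but not Rcc.
D: fails — R14 and R15 but not R45.
Valid on: A.

A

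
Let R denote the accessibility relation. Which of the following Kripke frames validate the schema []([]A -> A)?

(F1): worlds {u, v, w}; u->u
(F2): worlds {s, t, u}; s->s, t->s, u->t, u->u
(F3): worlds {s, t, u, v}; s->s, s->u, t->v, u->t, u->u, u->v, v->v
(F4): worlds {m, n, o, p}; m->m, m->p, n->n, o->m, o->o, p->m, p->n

(F1)

This is the axiom for shift-reflexivity; its first-order frame correspondent is forall x forall y (Rxy -> Ryy).
(F1): satisfies the condition.
(F2): fails — Rut but not Rtt.
(F3): fails — Rut but not Rtt.
(F4): fails — Rmp but not Rpp.
Valid on: (F1).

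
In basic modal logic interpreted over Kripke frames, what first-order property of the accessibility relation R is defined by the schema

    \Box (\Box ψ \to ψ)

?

shift-reflexivity: \forall x \forall y (Rxy \to Ryy)

Suppose □(□ψ→ψ) is valid. Take Rxy and set V(ψ)={w : Ryw}. Then at y, □ψ holds; since □(□ψ→ψ) at x, □ψ→ψ at y, so ψ at y, i.e. Ryy.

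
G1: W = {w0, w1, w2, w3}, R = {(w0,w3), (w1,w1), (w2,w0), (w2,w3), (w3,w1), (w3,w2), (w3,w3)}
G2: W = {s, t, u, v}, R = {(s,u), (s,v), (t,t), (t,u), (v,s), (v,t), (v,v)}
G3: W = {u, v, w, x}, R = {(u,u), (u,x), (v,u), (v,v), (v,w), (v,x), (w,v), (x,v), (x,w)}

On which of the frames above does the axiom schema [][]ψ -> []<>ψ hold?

This is the axiom for a generalized confluence (Geach) condition; its first-order frame correspondent is forall x forall z (xRz -> exists w (x R^2 w & zRw)).
G1: satisfies the condition.
G2: fails — sRu but no w with sR²w and uRw.
G3: satisfies the condition.

G1, G3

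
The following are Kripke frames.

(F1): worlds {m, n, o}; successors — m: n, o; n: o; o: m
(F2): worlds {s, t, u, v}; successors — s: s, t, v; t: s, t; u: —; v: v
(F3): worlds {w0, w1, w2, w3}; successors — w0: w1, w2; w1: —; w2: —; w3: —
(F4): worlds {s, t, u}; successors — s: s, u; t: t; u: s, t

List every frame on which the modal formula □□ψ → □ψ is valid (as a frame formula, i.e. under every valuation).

(F2), (F4)

Frame correspondent (Sahlqvist): ∀x ∀y (Rxy → ∃z (Rxz ∧ Rzy)) — i.e. density.
(F1): fails — Rno but no z with Rnz and Rzo.
(F2): ✓.
(F3): fails — Rw0w1 but no z with Rw0z and Rzw1.
(F4): ✓.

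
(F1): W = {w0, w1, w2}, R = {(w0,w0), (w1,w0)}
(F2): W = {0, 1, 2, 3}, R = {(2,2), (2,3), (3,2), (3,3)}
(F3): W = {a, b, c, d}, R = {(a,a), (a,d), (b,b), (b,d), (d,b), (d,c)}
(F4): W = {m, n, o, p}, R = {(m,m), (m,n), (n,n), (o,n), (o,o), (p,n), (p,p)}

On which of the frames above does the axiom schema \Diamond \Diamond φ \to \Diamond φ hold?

(F1), (F2), (F4)

Frame correspondent (Sahlqvist): \forall x \forall y (x R^2 y \to \exists w (y = w \wedge xRw)) — i.e. a generalized confluence (Geach) condition.
(F1): condition met.
(F2): condition met.
(F3): fails — aR²b but no w with b=w and aRw.
(F4): condition met.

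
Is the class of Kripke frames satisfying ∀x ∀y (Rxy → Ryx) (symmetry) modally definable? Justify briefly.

This is a Sahlqvist condition; the B axiom p → □◇p defines it.

Definable; p → □◇p defines it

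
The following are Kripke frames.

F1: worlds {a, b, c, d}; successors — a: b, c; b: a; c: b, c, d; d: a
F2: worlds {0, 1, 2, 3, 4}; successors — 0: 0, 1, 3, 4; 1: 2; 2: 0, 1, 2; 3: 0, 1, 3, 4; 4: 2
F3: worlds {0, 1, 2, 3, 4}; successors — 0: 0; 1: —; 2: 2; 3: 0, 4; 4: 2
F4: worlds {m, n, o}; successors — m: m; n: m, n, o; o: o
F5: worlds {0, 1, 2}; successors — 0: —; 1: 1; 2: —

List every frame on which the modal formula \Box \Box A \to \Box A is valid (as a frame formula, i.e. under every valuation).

F2, F4, F5

The schema corresponds to density: \forall x \forall y (Rxy \to \exists z (Rxz \wedge Rzy)).
F1: fails — Rba but no z with Rbz and Rza.
F2: ✓.
F3: fails — R34 but no z with R3z and Rz4.
F4: ✓.
F5: ✓.
Valid on: F2, F4, F5.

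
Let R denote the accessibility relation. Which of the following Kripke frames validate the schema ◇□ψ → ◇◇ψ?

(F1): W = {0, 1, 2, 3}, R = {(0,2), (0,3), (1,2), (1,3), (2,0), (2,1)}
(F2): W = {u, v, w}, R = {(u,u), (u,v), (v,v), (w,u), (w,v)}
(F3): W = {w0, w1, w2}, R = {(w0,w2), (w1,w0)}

This is the axiom for a generalized confluence (Geach) condition; its first-order frame correspondent is ∀x ∀y (xRy → ∃w (yRw ∧ xR²w)).
(F1): fails — 0R3 but no w with 3Rw and 0R²w.
(F2): condition met.
(F3): fails — w0Rw2 but no w with w2Rw and w0R²w.
Valid on: (F2).

(F2)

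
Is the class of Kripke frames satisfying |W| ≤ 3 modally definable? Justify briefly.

Not definable by any modal formula

If a class were modally definable it would be closed under disjoint unions (Goldblatt–Thomason).
Any modal formula valid on each of 4 disjoint one-world frames is valid on their disjoint union (validity is preserved under disjoint unions). Each one-world frame has |W|=1≤3, but the union has |W|=4.
So the class is not modally definable.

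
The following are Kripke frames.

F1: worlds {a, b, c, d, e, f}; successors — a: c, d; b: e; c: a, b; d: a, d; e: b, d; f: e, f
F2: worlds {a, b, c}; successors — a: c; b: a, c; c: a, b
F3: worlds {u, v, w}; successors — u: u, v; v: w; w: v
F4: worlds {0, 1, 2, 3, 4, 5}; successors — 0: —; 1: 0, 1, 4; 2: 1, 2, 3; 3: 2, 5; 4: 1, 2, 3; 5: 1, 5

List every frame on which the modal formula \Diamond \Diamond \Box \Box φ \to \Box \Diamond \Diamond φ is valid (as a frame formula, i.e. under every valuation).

F1, F2

This is the axiom for a generalized confluence (Geach) condition; its first-order frame correspondent is \forall x \forall y \forall z ((x R^2 y \wedge xRz) \to \exists w (y R^2 w \wedge z R^2 w)).
F1: satisfies the condition.
F2: satisfies the condition.
F3: fails — uR²w, uRv but no t with wR²t and vR²t.
F4: fails — 1R²0, 1R0 but no w with 0R²w and 0R²w.
Valid on: F1, F2.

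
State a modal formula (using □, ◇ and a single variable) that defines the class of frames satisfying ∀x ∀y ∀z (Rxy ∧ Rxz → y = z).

This is partial functionality; the standard corresponding axiom is CD: ◇p → □p.
Suppose ◇p→□p is valid. Take Rxy, Rxz and set V(p)={y}. Then ◇p at x, so □p at x, so p at z, i.e. z=y.

◇p → □p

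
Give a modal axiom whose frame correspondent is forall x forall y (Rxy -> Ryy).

A defining formula is □(□ψ → ψ) (the T□ axiom).
Suppose □(□ψ→ψ) is valid. Take Rxy and set V(ψ)={w : Ryw}. Then at y, □ψ holds; since □(□ψ→ψ) at x, □ψ→ψ at y, so ψ at y, i.e. Ryy.

□(□ψ → ψ)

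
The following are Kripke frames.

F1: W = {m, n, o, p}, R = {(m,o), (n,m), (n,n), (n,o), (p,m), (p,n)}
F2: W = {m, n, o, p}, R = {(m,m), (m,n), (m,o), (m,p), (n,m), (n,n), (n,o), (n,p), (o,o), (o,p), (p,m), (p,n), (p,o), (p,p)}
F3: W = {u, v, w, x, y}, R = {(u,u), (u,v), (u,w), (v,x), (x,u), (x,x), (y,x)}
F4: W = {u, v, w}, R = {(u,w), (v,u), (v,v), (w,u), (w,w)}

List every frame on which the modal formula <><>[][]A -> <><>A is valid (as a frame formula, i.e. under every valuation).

F2, F4

This is the axiom for a generalized confluence (Geach) condition; its first-order frame correspondent is forall x forall y (x R^2 y -> exists w (y R^2 w & x R^2 w)).
F1: fails — nR²m but no w with mR²w and nR²w.
F2: condition met.
F3: fails — uR²w but no t with wR²t and uR²t.
F4: condition met.
Valid on: F2, F4.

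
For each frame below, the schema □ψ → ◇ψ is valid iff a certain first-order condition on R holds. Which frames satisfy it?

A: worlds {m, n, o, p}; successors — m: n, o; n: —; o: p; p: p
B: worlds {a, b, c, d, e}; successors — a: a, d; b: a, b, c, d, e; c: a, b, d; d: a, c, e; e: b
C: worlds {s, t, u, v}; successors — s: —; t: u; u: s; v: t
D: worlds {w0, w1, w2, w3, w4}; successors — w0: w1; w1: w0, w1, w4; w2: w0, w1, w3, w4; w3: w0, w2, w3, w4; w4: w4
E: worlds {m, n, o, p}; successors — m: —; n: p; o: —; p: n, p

Frame correspondent (Sahlqvist): ∀x ∃y Rxy — i.e. seriality.
A: fails — world n has no successor.
B: holds.
C: fails — world s has no successor.
D: holds.
E: fails — world m has no successor.
Valid on: B, D.

B, D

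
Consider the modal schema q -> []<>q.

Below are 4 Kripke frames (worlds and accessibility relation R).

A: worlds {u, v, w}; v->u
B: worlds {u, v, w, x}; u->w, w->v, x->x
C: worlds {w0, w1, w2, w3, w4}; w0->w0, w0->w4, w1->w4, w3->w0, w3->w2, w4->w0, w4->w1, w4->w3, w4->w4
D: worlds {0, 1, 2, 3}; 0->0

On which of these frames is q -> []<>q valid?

The schema corresponds to symmetry: forall x forall y (Rxy -> Ryx).
A: fails — Rvu but not Ruv.
B: fails — Ruw but not Rwu.
C: fails — Rw3w2 but not Rw2w3.
D: satisfies the condition.
Valid on: D.

D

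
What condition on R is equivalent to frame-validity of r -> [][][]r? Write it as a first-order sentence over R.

This is a Sahlqvist (Geach-type) schema ◇^0□^0r → □^3◇^0r.
Minimal-valuation argument: fix x; take any y with xR^0y and any z with xR^3z. Set V(r) to the set of worlds R-reachable from y in exactly 0 steps. Then □^0r holds at y, so the antecedent holds at x; validity forces ◇^0r at z, giving a w with zR^0w and yR^0w.
First-order correspondent: forall x forall z (x R^3 z -> exists w (x = w & z = w)).

forall x forall z (x R^3 z -> exists w (x = w & z = w))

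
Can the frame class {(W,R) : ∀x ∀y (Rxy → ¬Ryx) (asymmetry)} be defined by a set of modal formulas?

Modal frame validity is preserved under surjective bounded morphisms.
The 4-cycle (worlds s,t,u,v with s→t→u→v→s) is asymmetric. Mapping every world to a single reflexive point • is a surjective bounded morphism, and the reflexive point is not asymmetric (R•• but asymmetry requires ¬R••).
So no modal formula (or set of formulas) defines exactly the asymmetric frames.

No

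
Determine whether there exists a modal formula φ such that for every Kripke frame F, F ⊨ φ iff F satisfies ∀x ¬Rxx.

Modal frame validity is preserved under surjective bounded morphisms.
The 3-cycle (worlds s,t,u with s→t→u→s) is irreflexive, and the map sending every world to a single reflexive point • is a surjective bounded morphism (forth: every edge maps to (•,•); back: every world has a successor). So any modal formula valid on the 3-cycle is also valid on the reflexive point, which is not irreflexive.
So no modal formula (or set of formulas) defines exactly the irreflexive frames.

No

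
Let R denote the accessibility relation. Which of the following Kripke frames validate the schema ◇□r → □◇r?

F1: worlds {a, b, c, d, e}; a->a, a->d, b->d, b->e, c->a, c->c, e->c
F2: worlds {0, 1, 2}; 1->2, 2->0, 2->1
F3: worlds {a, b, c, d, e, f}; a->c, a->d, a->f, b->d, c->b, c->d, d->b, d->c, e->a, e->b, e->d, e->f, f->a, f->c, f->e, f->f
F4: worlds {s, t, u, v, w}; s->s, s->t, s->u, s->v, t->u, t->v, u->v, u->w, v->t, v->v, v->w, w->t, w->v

F4

The schema corresponds to convergence: ∀x ∀y ∀z (Rxy ∧ Rxz → ∃w (Ryw ∧ Rzw)).
F1: fails — Raa and Rad but a and d have no common successor.
F2: fails — R20 and R20 but 0 and 0 have no common successor.
F3: fails — Rac and Raf but c and f have no common successor.
F4: holds.
Valid on: F4.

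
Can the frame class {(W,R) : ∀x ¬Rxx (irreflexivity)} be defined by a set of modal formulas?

Any modally definable frame class is closed under surjective bounded morphisms.
The 5-cycle (worlds 0,1,2,3,4 with 0→1→2→3→4→0) is irreflexive, and the map sending every world to a single reflexive point • is a surjective bounded morphism (forth: every edge maps to (•,•); back: every world has a successor). So any modal formula valid on the 5-cycle is also valid on the reflexive point, which is not irreflexive.
So no modal formula (or set of formulas) defines exactly the irreflexive frames.

Not modally definable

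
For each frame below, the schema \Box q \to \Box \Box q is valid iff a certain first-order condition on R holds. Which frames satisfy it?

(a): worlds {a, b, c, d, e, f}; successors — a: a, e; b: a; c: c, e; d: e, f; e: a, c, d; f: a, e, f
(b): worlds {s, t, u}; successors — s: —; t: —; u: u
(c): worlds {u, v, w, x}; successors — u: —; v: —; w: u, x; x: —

Frame correspondent (Sahlqvist): \forall x \forall y \forall z (Rxy \wedge Ryz \to Rxz) — i.e. transitivity.
(a): fails — Rea and Rae but not Ree.
(b): holds.
(c): holds.
Valid on: (b), (c).

(b), (c)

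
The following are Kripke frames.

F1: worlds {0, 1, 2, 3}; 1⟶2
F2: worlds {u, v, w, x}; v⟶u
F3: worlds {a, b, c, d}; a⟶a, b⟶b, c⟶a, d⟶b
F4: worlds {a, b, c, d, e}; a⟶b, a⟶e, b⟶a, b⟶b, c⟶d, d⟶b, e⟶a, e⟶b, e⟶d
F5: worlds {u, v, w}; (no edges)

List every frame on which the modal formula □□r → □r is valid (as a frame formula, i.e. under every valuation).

F3, F5

The schema corresponds to density: ∀x ∀y (Rxy → ∃z (Rxz ∧ Rzy)).
F1: fails — R12 but no z with R1z and Rz2.
F2: fails — Rvu but no z with Rvz and Rzu.
F3: holds.
F4: fails — Rcd but no z with Rcz and Rzd.
F5: holds.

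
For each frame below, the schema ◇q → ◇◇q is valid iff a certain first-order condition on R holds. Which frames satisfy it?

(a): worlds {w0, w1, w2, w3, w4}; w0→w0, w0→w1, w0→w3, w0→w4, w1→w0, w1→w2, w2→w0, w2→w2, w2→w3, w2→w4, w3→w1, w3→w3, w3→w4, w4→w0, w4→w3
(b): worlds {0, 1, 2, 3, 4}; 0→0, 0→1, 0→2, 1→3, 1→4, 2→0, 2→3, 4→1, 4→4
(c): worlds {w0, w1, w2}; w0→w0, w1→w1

This is the axiom for a generalized confluence (Geach) condition; its first-order frame correspondent is ∀x ∀y (xRy → ∃w (y = w ∧ xR²w)).
(a): satisfies the condition.
(b): fails — 1R3 but no w with 3=w and 1R²w.
(c): satisfies the condition.
Valid on: (a), (c).

(a), (c)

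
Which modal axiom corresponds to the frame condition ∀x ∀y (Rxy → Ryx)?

A defining formula is q → □◇q (the B axiom).

q → □◇q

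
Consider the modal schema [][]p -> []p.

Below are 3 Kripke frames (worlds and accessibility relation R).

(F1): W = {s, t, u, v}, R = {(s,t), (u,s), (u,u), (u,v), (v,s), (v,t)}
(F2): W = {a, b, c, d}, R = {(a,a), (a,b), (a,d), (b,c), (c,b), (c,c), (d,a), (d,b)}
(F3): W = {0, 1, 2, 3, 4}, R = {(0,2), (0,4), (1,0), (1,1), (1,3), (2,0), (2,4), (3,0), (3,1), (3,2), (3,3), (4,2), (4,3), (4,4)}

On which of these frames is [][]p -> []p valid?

(F2)

The schema corresponds to density: forall x forall y (Rxy -> exists z (Rxz & Rzy)).
(F1): fails — Rvs but no z with Rvz and Rzs.
(F2): satisfies the condition.
(F3): fails — R20 but no z with R2z and Rz0.
Valid on: (F2).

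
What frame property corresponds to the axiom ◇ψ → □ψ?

partial functionality: ∀x ∀y ∀z (Rxy ∧ Rxz → y = z)

This is the CD axiom.
It corresponds to partial functionality: ∀x ∀y ∀z (Rxy ∧ Rxz → y = z).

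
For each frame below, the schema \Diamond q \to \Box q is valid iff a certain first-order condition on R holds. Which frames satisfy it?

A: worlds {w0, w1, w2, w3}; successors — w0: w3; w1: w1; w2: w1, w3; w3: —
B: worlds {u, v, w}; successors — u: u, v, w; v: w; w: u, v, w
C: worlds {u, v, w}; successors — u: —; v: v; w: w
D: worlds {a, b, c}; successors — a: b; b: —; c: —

Frame correspondent (Sahlqvist): \forall x \forall y \forall z (Rxy \wedge Rxz \to y = z) — i.e. partial functionality.
A: fails — w2 sees both w1 and w3.
B: fails — u sees both u and v.
C: ✓.
D: ✓.
Valid on: C, D.

C, D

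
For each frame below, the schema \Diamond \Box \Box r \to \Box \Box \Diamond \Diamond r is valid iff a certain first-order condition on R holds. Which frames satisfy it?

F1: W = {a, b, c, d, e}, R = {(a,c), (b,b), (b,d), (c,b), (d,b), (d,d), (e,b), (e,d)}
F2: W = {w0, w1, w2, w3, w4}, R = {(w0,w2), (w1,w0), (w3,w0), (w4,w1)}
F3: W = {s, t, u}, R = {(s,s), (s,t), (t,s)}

F1, F3

Frame correspondent (Sahlqvist): \forall x \forall y \forall z ((xRy \wedge x R^2 z) \to \exists w (y R^2 w \wedge z R^2 w)) — i.e. a generalized confluence (Geach) condition.
F1: ✓.
F2: fails — w1Rw0, w1R²w2 but no w with w0R²w and w2R²w.
F3: ✓.
Valid on: F1, F3.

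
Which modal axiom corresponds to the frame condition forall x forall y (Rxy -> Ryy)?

A defining formula is □(□r → r) (the T□ axiom).

□(□r → r)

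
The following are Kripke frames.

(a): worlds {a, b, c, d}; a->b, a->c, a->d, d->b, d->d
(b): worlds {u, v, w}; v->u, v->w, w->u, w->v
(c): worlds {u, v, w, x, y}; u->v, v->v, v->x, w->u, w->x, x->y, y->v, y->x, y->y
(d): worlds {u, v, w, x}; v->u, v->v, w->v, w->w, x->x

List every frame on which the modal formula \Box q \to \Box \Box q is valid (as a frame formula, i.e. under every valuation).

The schema corresponds to transitivity: \forall x \forall y \forall z (Rxy \wedge Ryz \to Rxz).
(a): condition met.
(b): fails — Rwv and Rvw but not Rww.
(c): fails — Ruv and Rvx but not Rux.
(d): fails — Rwv and Rvu but not Rwu.
Valid on: (a).

(a)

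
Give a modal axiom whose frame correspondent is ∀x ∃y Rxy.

A defining formula is □ψ → ◇ψ (the D axiom).

□ψ → ◇ψ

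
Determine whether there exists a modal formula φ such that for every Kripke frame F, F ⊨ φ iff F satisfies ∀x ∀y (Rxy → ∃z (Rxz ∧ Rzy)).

Definable; □□q → □q defines it

The condition is density. A defining modal formula is □□q → □q.
Suppose □□q→□q is valid. Take Rxy and set V(q)={w : xR²w}. Then □□q at x, so □q at x, so q at y, i.e. ∃z(Rxz∧Rzy).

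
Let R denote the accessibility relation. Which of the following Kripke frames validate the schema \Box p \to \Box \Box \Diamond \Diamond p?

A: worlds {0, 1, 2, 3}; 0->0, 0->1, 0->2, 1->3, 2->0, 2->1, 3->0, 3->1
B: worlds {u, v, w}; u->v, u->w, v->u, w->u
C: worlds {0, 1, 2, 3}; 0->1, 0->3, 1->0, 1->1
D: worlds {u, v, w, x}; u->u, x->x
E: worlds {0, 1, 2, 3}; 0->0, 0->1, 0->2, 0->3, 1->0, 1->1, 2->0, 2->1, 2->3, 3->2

Frame correspondent (Sahlqvist): \forall x \forall z (x R^2 z \to \exists w (xRw \wedge z R^2 w)) — i.e. a generalized confluence (Geach) condition.
A: fails — 1R²1 but no w with 1Rw and 1R²w.
B: fails — uR²u but no t with uRt and uR²t.
C: fails — 1R²3 but no w with 1Rw and 3R²w.
D: condition met.
E: fails — 3R²3 but no w with 3Rw and 3R²w.

D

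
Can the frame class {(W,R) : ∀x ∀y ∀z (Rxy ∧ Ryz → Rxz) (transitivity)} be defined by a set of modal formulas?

Yes — defined by □p → □□p

This is a Sahlqvist condition; the 4 axiom □p → □□p defines it.
Suppose □p→□□p is valid. Take Rxy, Ryz and set V(p)={w : Rxw}. Then □p at x, so □□p at x, so □p at y, so p at z, i.e. Rxz.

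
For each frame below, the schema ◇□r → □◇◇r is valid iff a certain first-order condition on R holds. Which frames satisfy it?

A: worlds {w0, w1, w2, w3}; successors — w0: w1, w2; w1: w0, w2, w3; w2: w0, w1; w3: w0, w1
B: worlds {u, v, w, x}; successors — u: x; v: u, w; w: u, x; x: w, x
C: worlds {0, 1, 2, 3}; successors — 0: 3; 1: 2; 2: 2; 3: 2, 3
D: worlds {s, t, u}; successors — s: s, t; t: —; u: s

A, B, C

The schema corresponds to a generalized confluence (Geach) condition: ∀x ∀y ∀z ((xRy ∧ xRz) → ∃w (yRw ∧ zR²w)).
A: ✓.
B: ✓.
C: ✓.
D: fails — sRs, sRt but no w with sRw and tR²w.
Valid on: A, B, C.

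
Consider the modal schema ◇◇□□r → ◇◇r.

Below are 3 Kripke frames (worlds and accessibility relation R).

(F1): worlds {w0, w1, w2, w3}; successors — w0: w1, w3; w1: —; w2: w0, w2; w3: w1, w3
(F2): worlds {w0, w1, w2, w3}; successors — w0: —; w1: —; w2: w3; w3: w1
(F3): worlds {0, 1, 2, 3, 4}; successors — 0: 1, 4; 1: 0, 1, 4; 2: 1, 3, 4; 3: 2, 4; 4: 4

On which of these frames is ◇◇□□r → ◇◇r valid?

(F3)

This is the axiom for a generalized confluence (Geach) condition; its first-order frame correspondent is ∀x ∀y (xR²y → ∃w (yR²w ∧ xR²w)).
(F1): fails — w0R²w1 but no w with w1R²w and w0R²w.
(F2): fails — w2R²w1 but no w with w1R²w and w2R²w.
(F3): ✓.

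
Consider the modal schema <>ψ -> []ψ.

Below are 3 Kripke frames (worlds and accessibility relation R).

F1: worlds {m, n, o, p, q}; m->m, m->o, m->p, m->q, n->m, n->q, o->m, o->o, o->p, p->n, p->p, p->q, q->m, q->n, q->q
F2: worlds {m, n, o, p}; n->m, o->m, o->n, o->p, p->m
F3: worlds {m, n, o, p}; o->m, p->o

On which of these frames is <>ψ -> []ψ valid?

This is the axiom for partial functionality; its first-order frame correspondent is forall x forall y forall z (Rxy & Rxz -> y = z).
F1: fails — m sees both m and o.
F2: fails — o sees both m and n.
F3: holds.
Valid on: F3.

F3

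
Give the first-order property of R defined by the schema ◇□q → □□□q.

∀x ∀y ∀z ((xRy ∧ xR³z) → ∃w (yRw ∧ z = w))

This is a Sahlqvist (Geach-type) schema ◇^1□^1q → □^3◇^0q.
Minimal-valuation argument: fix x; take any y with xR^1y and any z with xR^3z. Set V(q) to the set of worlds R-reachable from y in exactly 1 step. Then □^1q holds at y, so the antecedent holds at x; validity forces ◇^0q at z, giving a w with zR^0w and yR^1w.
First-order correspondent: ∀x ∀y ∀z ((xRy ∧ xR³z) → ∃w (yRw ∧ z = w)).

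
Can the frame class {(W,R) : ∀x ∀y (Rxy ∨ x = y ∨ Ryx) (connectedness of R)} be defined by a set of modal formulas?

If a class were modally definable it would be closed under disjoint unions (Goldblatt–Thomason).
Take 2 disjoint single-world reflexive frames: each is trivially connected, but their disjoint union has 2 worlds with no edge between distinct components, so it is not connected.
So the class is not modally definable.

Not modally definable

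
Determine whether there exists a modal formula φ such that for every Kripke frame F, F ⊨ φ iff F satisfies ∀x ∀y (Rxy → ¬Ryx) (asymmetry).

No — not modally definable

Modal frame validity is preserved under surjective bounded morphisms.
The 5-cycle (worlds a,b,c,d,e with a→b→c→d→e→a) is asymmetric. Mapping every world to a single reflexive point • is a surjective bounded morphism, and the reflexive point is not asymmetric (R•• but asymmetry requires ¬R••).
So the class is not modally definable.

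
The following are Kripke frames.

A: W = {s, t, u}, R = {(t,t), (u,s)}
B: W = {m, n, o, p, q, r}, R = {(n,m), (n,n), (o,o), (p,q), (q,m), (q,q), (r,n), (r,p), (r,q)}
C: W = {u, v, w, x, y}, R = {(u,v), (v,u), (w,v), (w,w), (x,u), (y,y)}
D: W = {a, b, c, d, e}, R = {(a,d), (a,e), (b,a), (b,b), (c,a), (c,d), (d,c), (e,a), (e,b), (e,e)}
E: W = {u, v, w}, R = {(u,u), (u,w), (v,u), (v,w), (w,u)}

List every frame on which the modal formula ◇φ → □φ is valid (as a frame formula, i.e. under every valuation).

This is the axiom for partial functionality; its first-order frame correspondent is ∀x ∀y ∀z (Rxy ∧ Rxz → y = z).
A: satisfies the condition.
B: fails — n sees both m and n.
C: fails — w sees both v and w.
D: fails — a sees both d and e.
E: fails — u sees both u and w.
Valid on: A.

A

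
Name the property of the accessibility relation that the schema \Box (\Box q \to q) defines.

Suppose □(□q→q) is valid. Take Rxy and set V(q)={w : Ryw}. Then at y, □q holds; since □(□q→q) at x, □q→q at y, so q at y, i.e. Ryy.

Shift-reflexivity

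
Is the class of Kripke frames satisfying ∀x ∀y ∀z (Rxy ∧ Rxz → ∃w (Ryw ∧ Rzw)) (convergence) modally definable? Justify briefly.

This is a Sahlqvist condition; the .2 axiom ◇□p → □◇p defines it.
Suppose ◇□p→□◇p is valid. Take Rxy, Rxz and set V(p)={w : Ryw}. Then □p at y so ◇□p at x, so □◇p at x, so ◇p at z, giving w with Rzw and Ryw.

Yes, by ◇□p → □◇p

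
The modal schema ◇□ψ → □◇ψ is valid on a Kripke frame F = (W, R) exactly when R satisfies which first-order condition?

Suppose ◇□ψ→□◇ψ is valid. Take Rxy, Rxz and set V(ψ)={w : Ryw}. Then □ψ at y so ◇□ψ at x, so □◇ψ at x, so ◇ψ at z, giving w with Rzw and Ryw.
Conversely, on a frame with convergence the schema holds at every world under every valuation.
So the correspondent is convergence.

Convergence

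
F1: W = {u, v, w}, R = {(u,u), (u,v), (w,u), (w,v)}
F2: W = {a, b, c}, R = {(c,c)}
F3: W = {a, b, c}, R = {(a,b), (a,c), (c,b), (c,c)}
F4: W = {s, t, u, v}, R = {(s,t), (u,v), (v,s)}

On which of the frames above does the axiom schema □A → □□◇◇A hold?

The schema corresponds to a generalized confluence (Geach) condition: ∀x ∀z (xR²z → ∃w (xRw ∧ zR²w)).
F1: fails — uR²v but no t with uRt and vR²t.
F2: satisfies the condition.
F3: fails — aR²b but no w with aRw and bR²w.
F4: fails — uR²s but no w with uRw and sR²w.
Valid on: F2.

F2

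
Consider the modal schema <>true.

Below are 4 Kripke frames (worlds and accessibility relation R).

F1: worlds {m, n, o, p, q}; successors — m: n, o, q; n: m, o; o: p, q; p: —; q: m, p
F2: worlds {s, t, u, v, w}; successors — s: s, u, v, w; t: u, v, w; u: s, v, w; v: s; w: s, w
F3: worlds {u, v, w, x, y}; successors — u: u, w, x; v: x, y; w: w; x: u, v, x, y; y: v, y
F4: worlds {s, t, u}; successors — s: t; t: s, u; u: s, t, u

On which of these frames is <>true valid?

F2, F3, F4

The schema corresponds to seriality: forall x exists y Rxy.
F1: fails — world p has no successor.
F2: condition met.
F3: condition met.
F4: condition met.
Valid on: F2, F3, F4.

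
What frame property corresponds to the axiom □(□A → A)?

Suppose □(□A→A) is valid. Take Rxy and set V(A)={w : Ryw}. Then at y, □A holds; since □(□A→A) at x, □A→A at y, so A at y, i.e. Ryy.

shift-reflexivity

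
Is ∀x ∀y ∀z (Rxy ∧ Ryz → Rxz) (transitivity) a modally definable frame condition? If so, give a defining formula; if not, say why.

Definable; □q → □□q defines it

Yes: it is transitivity, defined by the 4 schema □q → □□q.
Suppose □q→□□q is valid. Take Rxy, Ryz and set V(q)={w : Rxw}. Then □q at x, so □□q at x, so □q at y, so q at z, i.e. Rxz.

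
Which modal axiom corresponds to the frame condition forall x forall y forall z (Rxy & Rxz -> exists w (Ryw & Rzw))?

This is convergence; the standard corresponding axiom is .2: ◇□s → □◇s.
Suppose ◇□s→□◇s is valid. Take Rxy, Rxz and set V(s)={w : Ryw}. Then □s at y so ◇□s at x, so □◇s at x, so ◇s at z, giving w with Rzw and Ryw.

◇□s → □◇s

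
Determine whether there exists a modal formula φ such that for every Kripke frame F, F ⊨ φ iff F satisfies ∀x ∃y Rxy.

Yes — defined by □r → ◇r

Yes: it is seriality, defined by the D schema □r → ◇r.
Suppose □r→◇r is valid. At any x set V(r)=W. Then □r at x, so ◇r at x, so x has a successor.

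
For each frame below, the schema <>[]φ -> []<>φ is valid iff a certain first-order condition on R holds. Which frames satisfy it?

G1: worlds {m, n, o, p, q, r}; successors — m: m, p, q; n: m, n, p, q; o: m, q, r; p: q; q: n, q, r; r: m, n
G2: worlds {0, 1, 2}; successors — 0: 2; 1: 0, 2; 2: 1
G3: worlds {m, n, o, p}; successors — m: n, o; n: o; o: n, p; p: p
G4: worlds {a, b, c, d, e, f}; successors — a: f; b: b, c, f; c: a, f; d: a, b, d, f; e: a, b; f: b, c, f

The schema corresponds to convergence: forall x forall y forall z (Rxy & Rxz -> exists w (Ryw & Rzw)).
G1: holds.
G2: fails — R12 and R10 but 2 and 0 have no common successor.
G3: fails — Rmo and Rmn but o and n have no common successor.
G4: holds.

G1, G4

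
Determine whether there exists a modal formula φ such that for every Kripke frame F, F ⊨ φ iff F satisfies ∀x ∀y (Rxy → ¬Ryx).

Any modally definable frame class is closed under surjective bounded morphisms.
The 3-cycle (worlds 0,1,2 with 0→1→2→0) is asymmetric. Mapping every world to a single reflexive point • is a surjective bounded morphism, and the reflexive point is not asymmetric (R•• but asymmetry requires ¬R••).
Hence asymmetry is not modally definable.

No — not modally definable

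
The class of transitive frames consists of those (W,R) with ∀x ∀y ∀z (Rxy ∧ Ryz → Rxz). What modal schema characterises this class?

□s → □□s

This is transitivity; the standard corresponding axiom is 4: □s → □□s.
Suppose □s→□□s is valid. Take Rxy, Ryz and set V(s)={w : Rxw}. Then □s at x, so □□s at x, so □s at y, so s at z, i.e. Rxz.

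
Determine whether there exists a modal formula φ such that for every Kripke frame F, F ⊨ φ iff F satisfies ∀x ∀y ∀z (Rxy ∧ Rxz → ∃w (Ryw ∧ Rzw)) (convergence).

The condition is convergence. A defining modal formula is ◇□q → □◇q.
Suppose ◇□q→□◇q is valid. Take Rxy, Rxz and set V(q)={w : Ryw}. Then □q at y so ◇□q at x, so □◇q at x, so ◇q at z, giving w with Rzw and Ryw.

Yes, by ◇□q → □◇q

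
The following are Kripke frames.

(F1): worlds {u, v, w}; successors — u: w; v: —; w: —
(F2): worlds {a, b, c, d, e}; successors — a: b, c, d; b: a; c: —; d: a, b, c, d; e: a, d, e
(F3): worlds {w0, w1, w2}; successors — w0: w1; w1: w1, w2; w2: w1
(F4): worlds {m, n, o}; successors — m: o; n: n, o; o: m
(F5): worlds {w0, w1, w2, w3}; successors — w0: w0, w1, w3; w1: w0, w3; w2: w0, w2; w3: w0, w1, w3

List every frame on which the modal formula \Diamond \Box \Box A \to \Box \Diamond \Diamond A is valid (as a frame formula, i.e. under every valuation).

(F3), (F4), (F5)

Frame correspondent (Sahlqvist): \forall x \forall y \forall z ((xRy \wedge xRz) \to \exists w (y R^2 w \wedge z R^2 w)) — i.e. a generalized confluence (Geach) condition.
(F1): fails — uRw, uRw but no t with wR²t and wR²t.
(F2): fails — aRb, aRc but no w with bR²w and cR²w.
(F3): condition met.
(F4): condition met.
(F5): condition met.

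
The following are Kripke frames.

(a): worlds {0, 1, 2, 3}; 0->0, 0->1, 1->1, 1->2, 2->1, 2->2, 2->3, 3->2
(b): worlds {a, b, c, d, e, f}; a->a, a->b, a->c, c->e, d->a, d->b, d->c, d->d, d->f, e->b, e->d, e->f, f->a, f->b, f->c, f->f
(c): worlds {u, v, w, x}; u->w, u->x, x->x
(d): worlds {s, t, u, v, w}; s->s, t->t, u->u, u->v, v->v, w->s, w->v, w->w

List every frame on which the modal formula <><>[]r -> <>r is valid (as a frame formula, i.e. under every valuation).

(a), (c), (d)

This is the axiom for a generalized confluence (Geach) condition; its first-order frame correspondent is forall x forall y (x R^2 y -> exists w (yRw & xRw)).
(a): condition met.
(b): fails — aR²b but no w with bRw and aRw.
(c): condition met.
(d): condition met.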